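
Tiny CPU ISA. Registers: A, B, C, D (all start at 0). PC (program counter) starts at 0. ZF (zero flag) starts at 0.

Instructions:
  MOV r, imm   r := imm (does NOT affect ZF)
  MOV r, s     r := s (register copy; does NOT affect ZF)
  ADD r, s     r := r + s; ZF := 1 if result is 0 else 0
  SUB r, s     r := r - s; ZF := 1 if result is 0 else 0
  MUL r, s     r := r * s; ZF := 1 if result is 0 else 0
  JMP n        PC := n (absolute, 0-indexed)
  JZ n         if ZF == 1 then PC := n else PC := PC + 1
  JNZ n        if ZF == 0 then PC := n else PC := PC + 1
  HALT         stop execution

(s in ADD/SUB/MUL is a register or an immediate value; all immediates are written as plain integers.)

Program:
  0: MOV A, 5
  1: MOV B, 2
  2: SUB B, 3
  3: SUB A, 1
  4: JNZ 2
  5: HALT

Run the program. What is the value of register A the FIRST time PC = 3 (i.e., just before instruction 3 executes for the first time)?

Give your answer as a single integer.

Step 1: PC=0 exec 'MOV A, 5'. After: A=5 B=0 C=0 D=0 ZF=0 PC=1
Step 2: PC=1 exec 'MOV B, 2'. After: A=5 B=2 C=0 D=0 ZF=0 PC=2
Step 3: PC=2 exec 'SUB B, 3'. After: A=5 B=-1 C=0 D=0 ZF=0 PC=3
First time PC=3: A=5

5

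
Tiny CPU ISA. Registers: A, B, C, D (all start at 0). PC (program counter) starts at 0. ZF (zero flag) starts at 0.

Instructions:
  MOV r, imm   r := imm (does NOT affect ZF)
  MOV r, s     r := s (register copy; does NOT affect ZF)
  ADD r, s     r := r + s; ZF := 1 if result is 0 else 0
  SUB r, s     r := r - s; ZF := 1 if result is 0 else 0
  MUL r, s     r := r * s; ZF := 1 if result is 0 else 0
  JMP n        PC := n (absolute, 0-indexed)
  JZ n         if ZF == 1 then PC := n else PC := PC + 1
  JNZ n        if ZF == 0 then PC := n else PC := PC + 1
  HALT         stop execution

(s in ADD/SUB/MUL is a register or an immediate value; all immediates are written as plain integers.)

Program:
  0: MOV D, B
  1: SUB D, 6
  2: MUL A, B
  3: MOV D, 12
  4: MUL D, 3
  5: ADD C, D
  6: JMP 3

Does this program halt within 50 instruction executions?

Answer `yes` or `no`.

Answer: no

Derivation:
Step 1: PC=0 exec 'MOV D, B'. After: A=0 B=0 C=0 D=0 ZF=0 PC=1
Step 2: PC=1 exec 'SUB D, 6'. After: A=0 B=0 C=0 D=-6 ZF=0 PC=2
Step 3: PC=2 exec 'MUL A, B'. After: A=0 B=0 C=0 D=-6 ZF=1 PC=3
Step 4: PC=3 exec 'MOV D, 12'. After: A=0 B=0 C=0 D=12 ZF=1 PC=4
Step 5: PC=4 exec 'MUL D, 3'. After: A=0 B=0 C=0 D=36 ZF=0 PC=5
Step 6: PC=5 exec 'ADD C, D'. After: A=0 B=0 C=36 D=36 ZF=0 PC=6
Step 7: PC=6 exec 'JMP 3'. After: A=0 B=0 C=36 D=36 ZF=0 PC=3
Step 8: PC=3 exec 'MOV D, 12'. After: A=0 B=0 C=36 D=12 ZF=0 PC=4
Step 9: PC=4 exec 'MUL D, 3'. After: A=0 B=0 C=36 D=36 ZF=0 PC=5
Step 10: PC=5 exec 'ADD C, D'. After: A=0 B=0 C=72 D=36 ZF=0 PC=6
Step 11: PC=6 exec 'JMP 3'. After: A=0 B=0 C=72 D=36 ZF=0 PC=3
Step 12: PC=3 exec 'MOV D, 12'. After: A=0 B=0 C=72 D=12 ZF=0 PC=4
Step 13: PC=4 exec 'MUL D, 3'. After: A=0 B=0 C=72 D=36 ZF=0 PC=5
Step 14: PC=5 exec 'ADD C, D'. After: A=0 B=0 C=108 D=36 ZF=0 PC=6
Step 15: PC=6 exec 'JMP 3'. After: A=0 B=0 C=108 D=36 ZF=0 PC=3
After 50 steps: not halted. PC revisits the same instructions with no path to HALT; will never halt.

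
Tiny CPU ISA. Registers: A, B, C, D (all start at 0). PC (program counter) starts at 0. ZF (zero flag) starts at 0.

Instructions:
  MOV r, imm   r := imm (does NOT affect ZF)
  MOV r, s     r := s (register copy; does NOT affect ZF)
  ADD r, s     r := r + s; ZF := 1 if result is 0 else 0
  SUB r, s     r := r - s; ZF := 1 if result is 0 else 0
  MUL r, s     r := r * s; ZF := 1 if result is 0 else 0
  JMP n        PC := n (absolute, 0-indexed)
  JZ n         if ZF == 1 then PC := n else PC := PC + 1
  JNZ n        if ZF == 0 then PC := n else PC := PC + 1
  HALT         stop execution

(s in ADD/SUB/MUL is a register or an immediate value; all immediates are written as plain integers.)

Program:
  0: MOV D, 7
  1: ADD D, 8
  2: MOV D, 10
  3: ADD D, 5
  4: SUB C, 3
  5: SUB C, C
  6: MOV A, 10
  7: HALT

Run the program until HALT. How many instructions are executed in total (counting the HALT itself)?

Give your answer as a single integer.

Step 1: PC=0 exec 'MOV D, 7'. After: A=0 B=0 C=0 D=7 ZF=0 PC=1
Step 2: PC=1 exec 'ADD D, 8'. After: A=0 B=0 C=0 D=15 ZF=0 PC=2
Step 3: PC=2 exec 'MOV D, 10'. After: A=0 B=0 C=0 D=10 ZF=0 PC=3
Step 4: PC=3 exec 'ADD D, 5'. After: A=0 B=0 C=0 D=15 ZF=0 PC=4
Step 5: PC=4 exec 'SUB C, 3'. After: A=0 B=0 C=-3 D=15 ZF=0 PC=5
Step 6: PC=5 exec 'SUB C, C'. After: A=0 B=0 C=0 D=15 ZF=1 PC=6
Step 7: PC=6 exec 'MOV A, 10'. After: A=10 B=0 C=0 D=15 ZF=1 PC=7
Step 8: PC=7 exec 'HALT'. After: A=10 B=0 C=0 D=15 ZF=1 PC=7 HALTED
Total instructions executed: 8

Answer: 8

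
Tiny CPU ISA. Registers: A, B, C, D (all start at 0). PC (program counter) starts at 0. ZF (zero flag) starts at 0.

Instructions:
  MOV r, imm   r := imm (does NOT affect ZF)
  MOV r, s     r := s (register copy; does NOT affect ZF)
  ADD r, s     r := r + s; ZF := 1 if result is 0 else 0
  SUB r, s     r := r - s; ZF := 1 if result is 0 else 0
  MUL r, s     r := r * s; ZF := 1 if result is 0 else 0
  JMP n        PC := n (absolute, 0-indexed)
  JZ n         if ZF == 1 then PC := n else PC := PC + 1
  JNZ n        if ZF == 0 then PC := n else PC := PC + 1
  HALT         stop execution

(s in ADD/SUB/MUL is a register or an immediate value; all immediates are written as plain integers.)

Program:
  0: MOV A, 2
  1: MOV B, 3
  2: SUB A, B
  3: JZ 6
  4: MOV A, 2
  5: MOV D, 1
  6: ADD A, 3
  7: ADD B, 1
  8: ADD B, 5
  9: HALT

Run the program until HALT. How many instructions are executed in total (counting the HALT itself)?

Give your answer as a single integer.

Answer: 10

Derivation:
Step 1: PC=0 exec 'MOV A, 2'. After: A=2 B=0 C=0 D=0 ZF=0 PC=1
Step 2: PC=1 exec 'MOV B, 3'. After: A=2 B=3 C=0 D=0 ZF=0 PC=2
Step 3: PC=2 exec 'SUB A, B'. After: A=-1 B=3 C=0 D=0 ZF=0 PC=3
Step 4: PC=3 exec 'JZ 6'. After: A=-1 B=3 C=0 D=0 ZF=0 PC=4
Step 5: PC=4 exec 'MOV A, 2'. After: A=2 B=3 C=0 D=0 ZF=0 PC=5
Step 6: PC=5 exec 'MOV D, 1'. After: A=2 B=3 C=0 D=1 ZF=0 PC=6
Step 7: PC=6 exec 'ADD A, 3'. After: A=5 B=3 C=0 D=1 ZF=0 PC=7
Step 8: PC=7 exec 'ADD B, 1'. After: A=5 B=4 C=0 D=1 ZF=0 PC=8
Step 9: PC=8 exec 'ADD B, 5'. After: A=5 B=9 C=0 D=1 ZF=0 PC=9
Step 10: PC=9 exec 'HALT'. After: A=5 B=9 C=0 D=1 ZF=0 PC=9 HALTED
Total instructions executed: 10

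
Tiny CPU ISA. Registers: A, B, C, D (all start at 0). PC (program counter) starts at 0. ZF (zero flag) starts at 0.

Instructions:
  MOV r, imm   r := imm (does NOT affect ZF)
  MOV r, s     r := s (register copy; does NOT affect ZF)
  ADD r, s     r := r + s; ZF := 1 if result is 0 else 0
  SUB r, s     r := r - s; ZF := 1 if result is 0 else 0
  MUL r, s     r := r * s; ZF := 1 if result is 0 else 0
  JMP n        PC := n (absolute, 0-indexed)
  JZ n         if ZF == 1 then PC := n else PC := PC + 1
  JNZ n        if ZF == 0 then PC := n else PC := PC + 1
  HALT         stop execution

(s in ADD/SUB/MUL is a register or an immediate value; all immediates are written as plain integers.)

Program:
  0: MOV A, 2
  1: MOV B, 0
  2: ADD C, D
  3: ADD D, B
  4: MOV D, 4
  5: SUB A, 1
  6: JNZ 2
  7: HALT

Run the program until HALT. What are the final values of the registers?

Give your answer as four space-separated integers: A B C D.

Step 1: PC=0 exec 'MOV A, 2'. After: A=2 B=0 C=0 D=0 ZF=0 PC=1
Step 2: PC=1 exec 'MOV B, 0'. After: A=2 B=0 C=0 D=0 ZF=0 PC=2
Step 3: PC=2 exec 'ADD C, D'. After: A=2 B=0 C=0 D=0 ZF=1 PC=3
Step 4: PC=3 exec 'ADD D, B'. After: A=2 B=0 C=0 D=0 ZF=1 PC=4
Step 5: PC=4 exec 'MOV D, 4'. After: A=2 B=0 C=0 D=4 ZF=1 PC=5
Step 6: PC=5 exec 'SUB A, 1'. After: A=1 B=0 C=0 D=4 ZF=0 PC=6
Step 7: PC=6 exec 'JNZ 2'. After: A=1 B=0 C=0 D=4 ZF=0 PC=2
Step 8: PC=2 exec 'ADD C, D'. After: A=1 B=0 C=4 D=4 ZF=0 PC=3
Step 9: PC=3 exec 'ADD D, B'. After: A=1 B=0 C=4 D=4 ZF=0 PC=4
Step 10: PC=4 exec 'MOV D, 4'. After: A=1 B=0 C=4 D=4 ZF=0 PC=5
Step 11: PC=5 exec 'SUB A, 1'. After: A=0 B=0 C=4 D=4 ZF=1 PC=6
Step 12: PC=6 exec 'JNZ 2'. After: A=0 B=0 C=4 D=4 ZF=1 PC=7
Step 13: PC=7 exec 'HALT'. After: A=0 B=0 C=4 D=4 ZF=1 PC=7 HALTED

Answer: 0 0 4 4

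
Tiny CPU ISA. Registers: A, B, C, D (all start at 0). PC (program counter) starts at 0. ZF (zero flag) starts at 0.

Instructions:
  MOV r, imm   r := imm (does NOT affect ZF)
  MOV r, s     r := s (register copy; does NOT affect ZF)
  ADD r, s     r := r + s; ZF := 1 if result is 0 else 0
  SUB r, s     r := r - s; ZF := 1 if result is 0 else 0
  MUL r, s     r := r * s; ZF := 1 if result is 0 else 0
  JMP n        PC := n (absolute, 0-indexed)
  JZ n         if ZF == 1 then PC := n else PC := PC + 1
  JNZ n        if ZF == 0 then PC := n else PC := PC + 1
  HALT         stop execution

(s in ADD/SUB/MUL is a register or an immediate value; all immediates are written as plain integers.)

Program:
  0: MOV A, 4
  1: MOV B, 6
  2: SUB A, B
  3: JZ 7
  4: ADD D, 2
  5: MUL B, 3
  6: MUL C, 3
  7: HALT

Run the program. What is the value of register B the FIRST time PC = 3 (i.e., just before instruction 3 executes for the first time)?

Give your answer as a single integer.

Step 1: PC=0 exec 'MOV A, 4'. After: A=4 B=0 C=0 D=0 ZF=0 PC=1
Step 2: PC=1 exec 'MOV B, 6'. After: A=4 B=6 C=0 D=0 ZF=0 PC=2
Step 3: PC=2 exec 'SUB A, B'. After: A=-2 B=6 C=0 D=0 ZF=0 PC=3
First time PC=3: B=6

6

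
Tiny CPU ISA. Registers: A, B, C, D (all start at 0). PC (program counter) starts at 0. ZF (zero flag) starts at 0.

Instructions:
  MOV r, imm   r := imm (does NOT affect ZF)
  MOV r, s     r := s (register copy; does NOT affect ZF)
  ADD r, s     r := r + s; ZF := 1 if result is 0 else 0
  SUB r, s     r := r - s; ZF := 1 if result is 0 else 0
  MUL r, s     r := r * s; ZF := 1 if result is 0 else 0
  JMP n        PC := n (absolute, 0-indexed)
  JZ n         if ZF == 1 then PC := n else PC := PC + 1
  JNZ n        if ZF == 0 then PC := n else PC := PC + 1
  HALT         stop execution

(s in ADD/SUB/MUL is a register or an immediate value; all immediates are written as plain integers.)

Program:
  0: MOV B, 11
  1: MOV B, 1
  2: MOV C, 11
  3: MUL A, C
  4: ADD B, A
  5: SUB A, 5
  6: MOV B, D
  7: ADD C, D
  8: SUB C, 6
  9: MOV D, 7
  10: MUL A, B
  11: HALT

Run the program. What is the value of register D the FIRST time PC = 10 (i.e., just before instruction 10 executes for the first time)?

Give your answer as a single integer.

Step 1: PC=0 exec 'MOV B, 11'. After: A=0 B=11 C=0 D=0 ZF=0 PC=1
Step 2: PC=1 exec 'MOV B, 1'. After: A=0 B=1 C=0 D=0 ZF=0 PC=2
Step 3: PC=2 exec 'MOV C, 11'. After: A=0 B=1 C=11 D=0 ZF=0 PC=3
Step 4: PC=3 exec 'MUL A, C'. After: A=0 B=1 C=11 D=0 ZF=1 PC=4
Step 5: PC=4 exec 'ADD B, A'. After: A=0 B=1 C=11 D=0 ZF=0 PC=5
Step 6: PC=5 exec 'SUB A, 5'. After: A=-5 B=1 C=11 D=0 ZF=0 PC=6
Step 7: PC=6 exec 'MOV B, D'. After: A=-5 B=0 C=11 D=0 ZF=0 PC=7
Step 8: PC=7 exec 'ADD C, D'. After: A=-5 B=0 C=11 D=0 ZF=0 PC=8
Step 9: PC=8 exec 'SUB C, 6'. After: A=-5 B=0 C=5 D=0 ZF=0 PC=9
Step 10: PC=9 exec 'MOV D, 7'. After: A=-5 B=0 C=5 D=7 ZF=0 PC=10
First time PC=10: D=7

7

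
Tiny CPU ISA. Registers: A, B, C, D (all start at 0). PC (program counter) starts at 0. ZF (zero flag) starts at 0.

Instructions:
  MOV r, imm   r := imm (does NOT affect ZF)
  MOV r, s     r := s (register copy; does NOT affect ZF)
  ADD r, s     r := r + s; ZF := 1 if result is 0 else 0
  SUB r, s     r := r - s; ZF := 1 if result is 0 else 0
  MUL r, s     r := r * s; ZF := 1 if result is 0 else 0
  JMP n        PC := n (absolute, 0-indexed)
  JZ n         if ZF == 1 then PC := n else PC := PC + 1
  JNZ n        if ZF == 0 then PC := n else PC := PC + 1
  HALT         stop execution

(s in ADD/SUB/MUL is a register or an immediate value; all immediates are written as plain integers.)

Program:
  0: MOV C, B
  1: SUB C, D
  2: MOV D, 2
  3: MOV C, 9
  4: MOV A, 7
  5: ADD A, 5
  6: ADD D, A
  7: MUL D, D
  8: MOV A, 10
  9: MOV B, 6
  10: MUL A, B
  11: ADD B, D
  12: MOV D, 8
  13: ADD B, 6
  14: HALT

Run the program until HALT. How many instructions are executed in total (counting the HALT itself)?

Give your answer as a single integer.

Step 1: PC=0 exec 'MOV C, B'. After: A=0 B=0 C=0 D=0 ZF=0 PC=1
Step 2: PC=1 exec 'SUB C, D'. After: A=0 B=0 C=0 D=0 ZF=1 PC=2
Step 3: PC=2 exec 'MOV D, 2'. After: A=0 B=0 C=0 D=2 ZF=1 PC=3
Step 4: PC=3 exec 'MOV C, 9'. After: A=0 B=0 C=9 D=2 ZF=1 PC=4
Step 5: PC=4 exec 'MOV A, 7'. After: A=7 B=0 C=9 D=2 ZF=1 PC=5
Step 6: PC=5 exec 'ADD A, 5'. After: A=12 B=0 C=9 D=2 ZF=0 PC=6
Step 7: PC=6 exec 'ADD D, A'. After: A=12 B=0 C=9 D=14 ZF=0 PC=7
Step 8: PC=7 exec 'MUL D, D'. After: A=12 B=0 C=9 D=196 ZF=0 PC=8
Step 9: PC=8 exec 'MOV A, 10'. After: A=10 B=0 C=9 D=196 ZF=0 PC=9
Step 10: PC=9 exec 'MOV B, 6'. After: A=10 B=6 C=9 D=196 ZF=0 PC=10
Step 11: PC=10 exec 'MUL A, B'. After: A=60 B=6 C=9 D=196 ZF=0 PC=11
Step 12: PC=11 exec 'ADD B, D'. After: A=60 B=202 C=9 D=196 ZF=0 PC=12
Step 13: PC=12 exec 'MOV D, 8'. After: A=60 B=202 C=9 D=8 ZF=0 PC=13
Step 14: PC=13 exec 'ADD B, 6'. After: A=60 B=208 C=9 D=8 ZF=0 PC=14
Step 15: PC=14 exec 'HALT'. After: A=60 B=208 C=9 D=8 ZF=0 PC=14 HALTED
Total instructions executed: 15

Answer: 15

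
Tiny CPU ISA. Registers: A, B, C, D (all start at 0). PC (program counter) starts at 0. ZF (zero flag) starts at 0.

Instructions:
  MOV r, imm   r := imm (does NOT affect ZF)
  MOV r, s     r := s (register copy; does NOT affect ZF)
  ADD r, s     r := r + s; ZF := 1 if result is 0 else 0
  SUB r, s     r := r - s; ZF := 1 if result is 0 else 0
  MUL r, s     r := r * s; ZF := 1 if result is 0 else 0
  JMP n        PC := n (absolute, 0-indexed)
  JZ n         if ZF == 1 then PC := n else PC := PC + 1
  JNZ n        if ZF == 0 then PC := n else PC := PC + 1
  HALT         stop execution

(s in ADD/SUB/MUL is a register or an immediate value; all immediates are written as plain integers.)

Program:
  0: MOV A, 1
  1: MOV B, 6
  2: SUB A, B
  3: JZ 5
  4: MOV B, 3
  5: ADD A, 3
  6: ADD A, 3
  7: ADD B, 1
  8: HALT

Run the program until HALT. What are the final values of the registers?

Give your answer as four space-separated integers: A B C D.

Answer: 1 4 0 0

Derivation:
Step 1: PC=0 exec 'MOV A, 1'. After: A=1 B=0 C=0 D=0 ZF=0 PC=1
Step 2: PC=1 exec 'MOV B, 6'. After: A=1 B=6 C=0 D=0 ZF=0 PC=2
Step 3: PC=2 exec 'SUB A, B'. After: A=-5 B=6 C=0 D=0 ZF=0 PC=3
Step 4: PC=3 exec 'JZ 5'. After: A=-5 B=6 C=0 D=0 ZF=0 PC=4
Step 5: PC=4 exec 'MOV B, 3'. After: A=-5 B=3 C=0 D=0 ZF=0 PC=5
Step 6: PC=5 exec 'ADD A, 3'. After: A=-2 B=3 C=0 D=0 ZF=0 PC=6
Step 7: PC=6 exec 'ADD A, 3'. After: A=1 B=3 C=0 D=0 ZF=0 PC=7
Step 8: PC=7 exec 'ADD B, 1'. After: A=1 B=4 C=0 D=0 ZF=0 PC=8
Step 9: PC=8 exec 'HALT'. After: A=1 B=4 C=0 D=0 ZF=0 PC=8 HALTED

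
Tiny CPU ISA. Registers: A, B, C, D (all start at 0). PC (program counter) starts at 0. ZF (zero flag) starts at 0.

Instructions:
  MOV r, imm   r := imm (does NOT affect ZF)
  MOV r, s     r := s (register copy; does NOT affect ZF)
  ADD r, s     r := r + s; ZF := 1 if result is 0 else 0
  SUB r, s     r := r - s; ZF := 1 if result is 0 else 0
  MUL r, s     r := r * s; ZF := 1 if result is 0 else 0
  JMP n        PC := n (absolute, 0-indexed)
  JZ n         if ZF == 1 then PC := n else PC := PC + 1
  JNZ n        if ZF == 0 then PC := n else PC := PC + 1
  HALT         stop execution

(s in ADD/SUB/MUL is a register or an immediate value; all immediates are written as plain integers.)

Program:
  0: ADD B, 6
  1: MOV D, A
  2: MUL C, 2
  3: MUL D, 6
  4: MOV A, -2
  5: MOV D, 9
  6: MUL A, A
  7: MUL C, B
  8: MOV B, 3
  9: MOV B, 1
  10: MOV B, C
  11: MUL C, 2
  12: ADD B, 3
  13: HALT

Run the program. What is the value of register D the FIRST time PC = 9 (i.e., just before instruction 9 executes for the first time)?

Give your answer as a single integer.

Step 1: PC=0 exec 'ADD B, 6'. After: A=0 B=6 C=0 D=0 ZF=0 PC=1
Step 2: PC=1 exec 'MOV D, A'. After: A=0 B=6 C=0 D=0 ZF=0 PC=2
Step 3: PC=2 exec 'MUL C, 2'. After: A=0 B=6 C=0 D=0 ZF=1 PC=3
Step 4: PC=3 exec 'MUL D, 6'. After: A=0 B=6 C=0 D=0 ZF=1 PC=4
Step 5: PC=4 exec 'MOV A, -2'. After: A=-2 B=6 C=0 D=0 ZF=1 PC=5
Step 6: PC=5 exec 'MOV D, 9'. After: A=-2 B=6 C=0 D=9 ZF=1 PC=6
Step 7: PC=6 exec 'MUL A, A'. After: A=4 B=6 C=0 D=9 ZF=0 PC=7
Step 8: PC=7 exec 'MUL C, B'. After: A=4 B=6 C=0 D=9 ZF=1 PC=8
Step 9: PC=8 exec 'MOV B, 3'. After: A=4 B=3 C=0 D=9 ZF=1 PC=9
First time PC=9: D=9

9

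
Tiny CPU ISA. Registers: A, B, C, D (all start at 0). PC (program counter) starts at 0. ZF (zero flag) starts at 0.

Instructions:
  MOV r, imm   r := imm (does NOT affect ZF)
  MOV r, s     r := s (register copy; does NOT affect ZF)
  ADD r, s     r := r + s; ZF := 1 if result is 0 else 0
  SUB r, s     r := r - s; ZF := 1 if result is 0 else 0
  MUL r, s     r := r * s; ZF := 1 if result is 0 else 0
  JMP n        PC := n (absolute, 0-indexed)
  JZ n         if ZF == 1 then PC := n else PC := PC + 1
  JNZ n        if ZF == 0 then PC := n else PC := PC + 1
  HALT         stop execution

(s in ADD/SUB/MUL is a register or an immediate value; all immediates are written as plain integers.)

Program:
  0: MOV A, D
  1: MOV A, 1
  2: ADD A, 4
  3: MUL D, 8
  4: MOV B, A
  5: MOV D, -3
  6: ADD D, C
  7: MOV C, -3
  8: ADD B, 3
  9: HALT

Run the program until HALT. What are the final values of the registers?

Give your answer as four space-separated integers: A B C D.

Answer: 5 8 -3 -3

Derivation:
Step 1: PC=0 exec 'MOV A, D'. After: A=0 B=0 C=0 D=0 ZF=0 PC=1
Step 2: PC=1 exec 'MOV A, 1'. After: A=1 B=0 C=0 D=0 ZF=0 PC=2
Step 3: PC=2 exec 'ADD A, 4'. After: A=5 B=0 C=0 D=0 ZF=0 PC=3
Step 4: PC=3 exec 'MUL D, 8'. After: A=5 B=0 C=0 D=0 ZF=1 PC=4
Step 5: PC=4 exec 'MOV B, A'. After: A=5 B=5 C=0 D=0 ZF=1 PC=5
Step 6: PC=5 exec 'MOV D, -3'. After: A=5 B=5 C=0 D=-3 ZF=1 PC=6
Step 7: PC=6 exec 'ADD D, C'. After: A=5 B=5 C=0 D=-3 ZF=0 PC=7
Step 8: PC=7 exec 'MOV C, -3'. After: A=5 B=5 C=-3 D=-3 ZF=0 PC=8
Step 9: PC=8 exec 'ADD B, 3'. After: A=5 B=8 C=-3 D=-3 ZF=0 PC=9
Step 10: PC=9 exec 'HALT'. After: A=5 B=8 C=-3 D=-3 ZF=0 PC=9 HALTED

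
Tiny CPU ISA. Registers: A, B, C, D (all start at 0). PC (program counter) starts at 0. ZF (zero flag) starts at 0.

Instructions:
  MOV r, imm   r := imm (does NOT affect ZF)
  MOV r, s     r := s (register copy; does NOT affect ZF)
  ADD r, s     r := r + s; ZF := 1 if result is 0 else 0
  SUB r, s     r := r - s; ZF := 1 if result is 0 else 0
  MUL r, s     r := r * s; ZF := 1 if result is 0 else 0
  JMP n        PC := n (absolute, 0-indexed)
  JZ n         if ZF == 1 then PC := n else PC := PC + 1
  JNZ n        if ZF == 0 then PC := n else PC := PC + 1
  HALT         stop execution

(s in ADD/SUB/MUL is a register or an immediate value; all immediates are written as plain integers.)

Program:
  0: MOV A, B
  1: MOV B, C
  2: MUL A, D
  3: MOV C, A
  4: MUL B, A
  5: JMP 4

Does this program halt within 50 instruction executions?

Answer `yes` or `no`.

Answer: no

Derivation:
Step 1: PC=0 exec 'MOV A, B'. After: A=0 B=0 C=0 D=0 ZF=0 PC=1
Step 2: PC=1 exec 'MOV B, C'. After: A=0 B=0 C=0 D=0 ZF=0 PC=2
Step 3: PC=2 exec 'MUL A, D'. After: A=0 B=0 C=0 D=0 ZF=1 PC=3
Step 4: PC=3 exec 'MOV C, A'. After: A=0 B=0 C=0 D=0 ZF=1 PC=4
Step 5: PC=4 exec 'MUL B, A'. After: A=0 B=0 C=0 D=0 ZF=1 PC=5
Step 6: PC=5 exec 'JMP 4'. After: A=0 B=0 C=0 D=0 ZF=1 PC=4
State after step 6 equals state after step 4: the program is in a cycle of length 2 and will never halt.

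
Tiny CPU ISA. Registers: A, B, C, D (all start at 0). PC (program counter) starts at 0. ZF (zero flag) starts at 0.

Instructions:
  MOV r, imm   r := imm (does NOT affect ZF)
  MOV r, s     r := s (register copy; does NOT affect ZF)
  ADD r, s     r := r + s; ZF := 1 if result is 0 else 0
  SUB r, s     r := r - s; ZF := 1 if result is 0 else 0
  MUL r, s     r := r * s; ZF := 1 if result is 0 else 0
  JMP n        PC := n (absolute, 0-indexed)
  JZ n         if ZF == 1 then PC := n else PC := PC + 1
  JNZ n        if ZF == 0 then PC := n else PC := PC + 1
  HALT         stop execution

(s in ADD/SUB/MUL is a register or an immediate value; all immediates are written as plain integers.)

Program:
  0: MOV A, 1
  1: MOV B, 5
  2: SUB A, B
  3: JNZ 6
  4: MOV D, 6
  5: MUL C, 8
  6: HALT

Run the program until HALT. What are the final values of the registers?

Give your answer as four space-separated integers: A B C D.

Step 1: PC=0 exec 'MOV A, 1'. After: A=1 B=0 C=0 D=0 ZF=0 PC=1
Step 2: PC=1 exec 'MOV B, 5'. After: A=1 B=5 C=0 D=0 ZF=0 PC=2
Step 3: PC=2 exec 'SUB A, B'. After: A=-4 B=5 C=0 D=0 ZF=0 PC=3
Step 4: PC=3 exec 'JNZ 6'. After: A=-4 B=5 C=0 D=0 ZF=0 PC=6
Step 5: PC=6 exec 'HALT'. After: A=-4 B=5 C=0 D=0 ZF=0 PC=6 HALTED

Answer: -4 5 0 0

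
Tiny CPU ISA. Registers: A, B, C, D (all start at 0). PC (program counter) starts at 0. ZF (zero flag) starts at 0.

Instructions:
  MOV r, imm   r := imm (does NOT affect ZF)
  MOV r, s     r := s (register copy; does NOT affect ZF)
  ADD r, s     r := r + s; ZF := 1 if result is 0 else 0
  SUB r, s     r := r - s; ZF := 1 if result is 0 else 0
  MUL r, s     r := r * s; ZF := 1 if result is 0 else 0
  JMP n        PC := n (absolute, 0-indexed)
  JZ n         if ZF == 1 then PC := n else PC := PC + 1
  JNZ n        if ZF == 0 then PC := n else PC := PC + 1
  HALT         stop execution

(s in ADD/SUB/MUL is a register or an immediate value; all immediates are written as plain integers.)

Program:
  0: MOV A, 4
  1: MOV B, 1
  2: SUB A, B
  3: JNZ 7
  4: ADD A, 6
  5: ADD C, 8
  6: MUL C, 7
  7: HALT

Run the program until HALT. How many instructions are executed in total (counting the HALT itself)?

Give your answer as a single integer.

Answer: 5

Derivation:
Step 1: PC=0 exec 'MOV A, 4'. After: A=4 B=0 C=0 D=0 ZF=0 PC=1
Step 2: PC=1 exec 'MOV B, 1'. After: A=4 B=1 C=0 D=0 ZF=0 PC=2
Step 3: PC=2 exec 'SUB A, B'. After: A=3 B=1 C=0 D=0 ZF=0 PC=3
Step 4: PC=3 exec 'JNZ 7'. After: A=3 B=1 C=0 D=0 ZF=0 PC=7
Step 5: PC=7 exec 'HALT'. After: A=3 B=1 C=0 D=0 ZF=0 PC=7 HALTED
Total instructions executed: 5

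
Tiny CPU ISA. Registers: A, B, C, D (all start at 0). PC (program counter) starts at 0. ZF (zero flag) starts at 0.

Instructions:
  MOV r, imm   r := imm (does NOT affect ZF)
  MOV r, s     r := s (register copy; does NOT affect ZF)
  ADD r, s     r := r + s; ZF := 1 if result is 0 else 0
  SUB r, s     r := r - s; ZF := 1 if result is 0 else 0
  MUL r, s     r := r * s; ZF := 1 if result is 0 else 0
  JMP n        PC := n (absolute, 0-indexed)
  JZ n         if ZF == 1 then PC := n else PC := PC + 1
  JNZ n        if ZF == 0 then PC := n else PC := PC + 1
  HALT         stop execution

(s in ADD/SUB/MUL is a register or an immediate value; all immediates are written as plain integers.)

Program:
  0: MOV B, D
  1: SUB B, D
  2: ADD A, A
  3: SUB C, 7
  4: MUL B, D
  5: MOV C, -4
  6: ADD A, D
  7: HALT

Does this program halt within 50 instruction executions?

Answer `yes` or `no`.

Step 1: PC=0 exec 'MOV B, D'. After: A=0 B=0 C=0 D=0 ZF=0 PC=1
Step 2: PC=1 exec 'SUB B, D'. After: A=0 B=0 C=0 D=0 ZF=1 PC=2
Step 3: PC=2 exec 'ADD A, A'. After: A=0 B=0 C=0 D=0 ZF=1 PC=3
Step 4: PC=3 exec 'SUB C, 7'. After: A=0 B=0 C=-7 D=0 ZF=0 PC=4
Step 5: PC=4 exec 'MUL B, D'. After: A=0 B=0 C=-7 D=0 ZF=1 PC=5
Step 6: PC=5 exec 'MOV C, -4'. After: A=0 B=0 C=-4 D=0 ZF=1 PC=6
Step 7: PC=6 exec 'ADD A, D'. After: A=0 B=0 C=-4 D=0 ZF=1 PC=7
Step 8: PC=7 exec 'HALT'. After: A=0 B=0 C=-4 D=0 ZF=1 PC=7 HALTED

Answer: yes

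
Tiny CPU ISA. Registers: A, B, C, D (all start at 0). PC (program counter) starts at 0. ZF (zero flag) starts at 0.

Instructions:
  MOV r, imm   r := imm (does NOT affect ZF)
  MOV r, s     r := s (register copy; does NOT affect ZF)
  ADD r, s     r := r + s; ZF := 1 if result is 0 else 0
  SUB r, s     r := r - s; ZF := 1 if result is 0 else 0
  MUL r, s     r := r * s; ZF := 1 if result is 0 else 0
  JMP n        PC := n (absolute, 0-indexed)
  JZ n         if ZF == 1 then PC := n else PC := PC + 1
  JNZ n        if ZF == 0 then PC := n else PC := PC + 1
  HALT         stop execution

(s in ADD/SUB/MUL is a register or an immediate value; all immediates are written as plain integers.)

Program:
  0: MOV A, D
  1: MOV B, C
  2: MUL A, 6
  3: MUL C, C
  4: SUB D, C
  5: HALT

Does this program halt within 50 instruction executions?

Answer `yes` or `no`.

Step 1: PC=0 exec 'MOV A, D'. After: A=0 B=0 C=0 D=0 ZF=0 PC=1
Step 2: PC=1 exec 'MOV B, C'. After: A=0 B=0 C=0 D=0 ZF=0 PC=2
Step 3: PC=2 exec 'MUL A, 6'. After: A=0 B=0 C=0 D=0 ZF=1 PC=3
Step 4: PC=3 exec 'MUL C, C'. After: A=0 B=0 C=0 D=0 ZF=1 PC=4
Step 5: PC=4 exec 'SUB D, C'. After: A=0 B=0 C=0 D=0 ZF=1 PC=5
Step 6: PC=5 exec 'HALT'. After: A=0 B=0 C=0 D=0 ZF=1 PC=5 HALTED

Answer: yes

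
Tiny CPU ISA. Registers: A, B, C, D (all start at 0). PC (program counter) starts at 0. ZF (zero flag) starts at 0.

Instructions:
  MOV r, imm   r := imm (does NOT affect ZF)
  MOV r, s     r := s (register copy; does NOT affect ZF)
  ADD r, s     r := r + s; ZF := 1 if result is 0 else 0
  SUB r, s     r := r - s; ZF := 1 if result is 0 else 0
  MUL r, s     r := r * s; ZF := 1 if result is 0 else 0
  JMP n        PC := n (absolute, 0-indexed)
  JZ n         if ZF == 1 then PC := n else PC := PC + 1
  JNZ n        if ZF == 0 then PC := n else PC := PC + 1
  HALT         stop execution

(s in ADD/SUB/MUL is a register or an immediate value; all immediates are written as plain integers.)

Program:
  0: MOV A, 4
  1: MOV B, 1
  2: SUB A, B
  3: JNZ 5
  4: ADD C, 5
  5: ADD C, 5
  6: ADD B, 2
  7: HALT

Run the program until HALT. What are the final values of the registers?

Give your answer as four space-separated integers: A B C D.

Step 1: PC=0 exec 'MOV A, 4'. After: A=4 B=0 C=0 D=0 ZF=0 PC=1
Step 2: PC=1 exec 'MOV B, 1'. After: A=4 B=1 C=0 D=0 ZF=0 PC=2
Step 3: PC=2 exec 'SUB A, B'. After: A=3 B=1 C=0 D=0 ZF=0 PC=3
Step 4: PC=3 exec 'JNZ 5'. After: A=3 B=1 C=0 D=0 ZF=0 PC=5
Step 5: PC=5 exec 'ADD C, 5'. After: A=3 B=1 C=5 D=0 ZF=0 PC=6
Step 6: PC=6 exec 'ADD B, 2'. After: A=3 B=3 C=5 D=0 ZF=0 PC=7
Step 7: PC=7 exec 'HALT'. After: A=3 B=3 C=5 D=0 ZF=0 PC=7 HALTED

Answer: 3 3 5 0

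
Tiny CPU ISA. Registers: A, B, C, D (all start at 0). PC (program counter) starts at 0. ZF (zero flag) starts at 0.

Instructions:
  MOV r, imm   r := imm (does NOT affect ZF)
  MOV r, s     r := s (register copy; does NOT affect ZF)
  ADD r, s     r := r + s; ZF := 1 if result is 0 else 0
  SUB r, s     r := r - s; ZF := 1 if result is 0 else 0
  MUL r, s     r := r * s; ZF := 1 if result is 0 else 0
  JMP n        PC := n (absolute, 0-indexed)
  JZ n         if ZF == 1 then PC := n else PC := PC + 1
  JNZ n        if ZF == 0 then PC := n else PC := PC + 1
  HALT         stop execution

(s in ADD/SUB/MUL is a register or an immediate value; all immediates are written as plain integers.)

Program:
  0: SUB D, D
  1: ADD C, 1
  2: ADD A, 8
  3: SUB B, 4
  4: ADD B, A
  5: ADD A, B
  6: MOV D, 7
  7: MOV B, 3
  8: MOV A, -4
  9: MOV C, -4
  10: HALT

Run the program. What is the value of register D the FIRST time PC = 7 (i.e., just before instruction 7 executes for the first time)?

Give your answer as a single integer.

Step 1: PC=0 exec 'SUB D, D'. After: A=0 B=0 C=0 D=0 ZF=1 PC=1
Step 2: PC=1 exec 'ADD C, 1'. After: A=0 B=0 C=1 D=0 ZF=0 PC=2
Step 3: PC=2 exec 'ADD A, 8'. After: A=8 B=0 C=1 D=0 ZF=0 PC=3
Step 4: PC=3 exec 'SUB B, 4'. After: A=8 B=-4 C=1 D=0 ZF=0 PC=4
Step 5: PC=4 exec 'ADD B, A'. After: A=8 B=4 C=1 D=0 ZF=0 PC=5
Step 6: PC=5 exec 'ADD A, B'. After: A=12 B=4 C=1 D=0 ZF=0 PC=6
Step 7: PC=6 exec 'MOV D, 7'. After: A=12 B=4 C=1 D=7 ZF=0 PC=7
First time PC=7: D=7

7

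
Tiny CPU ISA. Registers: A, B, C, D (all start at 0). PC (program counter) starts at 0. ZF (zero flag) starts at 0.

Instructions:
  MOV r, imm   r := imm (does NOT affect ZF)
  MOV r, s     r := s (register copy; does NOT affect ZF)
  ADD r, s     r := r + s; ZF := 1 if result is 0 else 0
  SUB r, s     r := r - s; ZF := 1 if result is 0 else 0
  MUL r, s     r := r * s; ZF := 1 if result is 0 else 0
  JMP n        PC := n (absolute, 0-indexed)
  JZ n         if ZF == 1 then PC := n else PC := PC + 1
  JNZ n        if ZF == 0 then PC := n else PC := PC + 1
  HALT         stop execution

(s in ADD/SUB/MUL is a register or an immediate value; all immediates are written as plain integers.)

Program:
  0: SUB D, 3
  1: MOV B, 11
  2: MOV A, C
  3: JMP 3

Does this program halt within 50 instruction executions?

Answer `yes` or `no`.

Answer: no

Derivation:
Step 1: PC=0 exec 'SUB D, 3'. After: A=0 B=0 C=0 D=-3 ZF=0 PC=1
Step 2: PC=1 exec 'MOV B, 11'. After: A=0 B=11 C=0 D=-3 ZF=0 PC=2
Step 3: PC=2 exec 'MOV A, C'. After: A=0 B=11 C=0 D=-3 ZF=0 PC=3
Step 4: PC=3 exec 'JMP 3'. After: A=0 B=11 C=0 D=-3 ZF=0 PC=3
State after step 4 equals state after step 3: the program is in a cycle of length 1 and will never halt.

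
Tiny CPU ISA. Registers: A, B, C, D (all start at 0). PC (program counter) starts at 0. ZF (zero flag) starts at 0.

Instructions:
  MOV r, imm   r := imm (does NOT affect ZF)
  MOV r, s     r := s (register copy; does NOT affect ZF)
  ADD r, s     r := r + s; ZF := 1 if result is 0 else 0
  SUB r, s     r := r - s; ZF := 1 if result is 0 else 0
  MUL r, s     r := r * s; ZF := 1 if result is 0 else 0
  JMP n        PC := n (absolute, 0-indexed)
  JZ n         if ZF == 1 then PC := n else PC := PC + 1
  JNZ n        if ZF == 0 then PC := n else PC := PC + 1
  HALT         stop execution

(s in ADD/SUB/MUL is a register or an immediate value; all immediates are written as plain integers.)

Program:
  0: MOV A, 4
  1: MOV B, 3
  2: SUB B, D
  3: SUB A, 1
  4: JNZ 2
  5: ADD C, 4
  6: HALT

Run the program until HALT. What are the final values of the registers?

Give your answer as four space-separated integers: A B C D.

Answer: 0 3 4 0

Derivation:
Step 1: PC=0 exec 'MOV A, 4'. After: A=4 B=0 C=0 D=0 ZF=0 PC=1
Step 2: PC=1 exec 'MOV B, 3'. After: A=4 B=3 C=0 D=0 ZF=0 PC=2
Step 3: PC=2 exec 'SUB B, D'. After: A=4 B=3 C=0 D=0 ZF=0 PC=3
Step 4: PC=3 exec 'SUB A, 1'. After: A=3 B=3 C=0 D=0 ZF=0 PC=4
Step 5: PC=4 exec 'JNZ 2'. After: A=3 B=3 C=0 D=0 ZF=0 PC=2
Step 6: PC=2 exec 'SUB B, D'. After: A=3 B=3 C=0 D=0 ZF=0 PC=3
Step 7: PC=3 exec 'SUB A, 1'. After: A=2 B=3 C=0 D=0 ZF=0 PC=4
Step 8: PC=4 exec 'JNZ 2'. After: A=2 B=3 C=0 D=0 ZF=0 PC=2
Step 9: PC=2 exec 'SUB B, D'. After: A=2 B=3 C=0 D=0 ZF=0 PC=3
Step 10: PC=3 exec 'SUB A, 1'. After: A=1 B=3 C=0 D=0 ZF=0 PC=4
Step 11: PC=4 exec 'JNZ 2'. After: A=1 B=3 C=0 D=0 ZF=0 PC=2
Step 12: PC=2 exec 'SUB B, D'. After: A=1 B=3 C=0 D=0 ZF=0 PC=3
Step 13: PC=3 exec 'SUB A, 1'. After: A=0 B=3 C=0 D=0 ZF=1 PC=4
Step 14: PC=4 exec 'JNZ 2'. After: A=0 B=3 C=0 D=0 ZF=1 PC=5
Step 15: PC=5 exec 'ADD C, 4'. After: A=0 B=3 C=4 D=0 ZF=0 PC=6
Step 16: PC=6 exec 'HALT'. After: A=0 B=3 C=4 D=0 ZF=0 PC=6 HALTED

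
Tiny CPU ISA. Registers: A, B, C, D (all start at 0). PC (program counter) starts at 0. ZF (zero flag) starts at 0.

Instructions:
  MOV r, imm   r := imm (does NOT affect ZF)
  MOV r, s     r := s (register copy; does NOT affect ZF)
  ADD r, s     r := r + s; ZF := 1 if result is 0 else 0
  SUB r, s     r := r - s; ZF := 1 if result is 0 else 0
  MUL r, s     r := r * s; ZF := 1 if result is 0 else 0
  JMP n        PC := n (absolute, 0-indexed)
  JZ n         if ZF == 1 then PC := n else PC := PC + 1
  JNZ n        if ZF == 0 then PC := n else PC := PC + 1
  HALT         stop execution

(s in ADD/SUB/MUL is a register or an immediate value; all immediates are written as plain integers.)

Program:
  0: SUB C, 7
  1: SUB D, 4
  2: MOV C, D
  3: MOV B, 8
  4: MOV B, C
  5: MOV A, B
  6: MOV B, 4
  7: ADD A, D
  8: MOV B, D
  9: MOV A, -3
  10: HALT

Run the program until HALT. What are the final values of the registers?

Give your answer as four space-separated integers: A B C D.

Answer: -3 -4 -4 -4

Derivation:
Step 1: PC=0 exec 'SUB C, 7'. After: A=0 B=0 C=-7 D=0 ZF=0 PC=1
Step 2: PC=1 exec 'SUB D, 4'. After: A=0 B=0 C=-7 D=-4 ZF=0 PC=2
Step 3: PC=2 exec 'MOV C, D'. After: A=0 B=0 C=-4 D=-4 ZF=0 PC=3
Step 4: PC=3 exec 'MOV B, 8'. After: A=0 B=8 C=-4 D=-4 ZF=0 PC=4
Step 5: PC=4 exec 'MOV B, C'. After: A=0 B=-4 C=-4 D=-4 ZF=0 PC=5
Step 6: PC=5 exec 'MOV A, B'. After: A=-4 B=-4 C=-4 D=-4 ZF=0 PC=6
Step 7: PC=6 exec 'MOV B, 4'. After: A=-4 B=4 C=-4 D=-4 ZF=0 PC=7
Step 8: PC=7 exec 'ADD A, D'. After: A=-8 B=4 C=-4 D=-4 ZF=0 PC=8
Step 9: PC=8 exec 'MOV B, D'. After: A=-8 B=-4 C=-4 D=-4 ZF=0 PC=9
Step 10: PC=9 exec 'MOV A, -3'. After: A=-3 B=-4 C=-4 D=-4 ZF=0 PC=10
Step 11: PC=10 exec 'HALT'. After: A=-3 B=-4 C=-4 D=-4 ZF=0 PC=10 HALTED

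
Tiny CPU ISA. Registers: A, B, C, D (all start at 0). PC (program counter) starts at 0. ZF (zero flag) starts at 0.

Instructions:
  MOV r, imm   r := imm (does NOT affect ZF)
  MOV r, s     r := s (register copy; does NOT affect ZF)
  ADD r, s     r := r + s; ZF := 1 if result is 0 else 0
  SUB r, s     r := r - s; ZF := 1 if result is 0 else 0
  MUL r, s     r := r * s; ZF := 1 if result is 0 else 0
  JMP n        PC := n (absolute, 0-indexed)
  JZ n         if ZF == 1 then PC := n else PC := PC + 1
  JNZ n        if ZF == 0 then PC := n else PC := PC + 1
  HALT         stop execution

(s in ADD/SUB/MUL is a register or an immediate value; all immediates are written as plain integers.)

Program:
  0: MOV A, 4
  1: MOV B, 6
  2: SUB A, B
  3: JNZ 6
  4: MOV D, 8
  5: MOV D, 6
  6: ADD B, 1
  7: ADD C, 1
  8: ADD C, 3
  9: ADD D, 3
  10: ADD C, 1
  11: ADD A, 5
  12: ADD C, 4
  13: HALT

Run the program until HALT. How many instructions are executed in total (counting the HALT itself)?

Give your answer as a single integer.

Answer: 12

Derivation:
Step 1: PC=0 exec 'MOV A, 4'. After: A=4 B=0 C=0 D=0 ZF=0 PC=1
Step 2: PC=1 exec 'MOV B, 6'. After: A=4 B=6 C=0 D=0 ZF=0 PC=2
Step 3: PC=2 exec 'SUB A, B'. After: A=-2 B=6 C=0 D=0 ZF=0 PC=3
Step 4: PC=3 exec 'JNZ 6'. After: A=-2 B=6 C=0 D=0 ZF=0 PC=6
Step 5: PC=6 exec 'ADD B, 1'. After: A=-2 B=7 C=0 D=0 ZF=0 PC=7
Step 6: PC=7 exec 'ADD C, 1'. After: A=-2 B=7 C=1 D=0 ZF=0 PC=8
Step 7: PC=8 exec 'ADD C, 3'. After: A=-2 B=7 C=4 D=0 ZF=0 PC=9
Step 8: PC=9 exec 'ADD D, 3'. After: A=-2 B=7 C=4 D=3 ZF=0 PC=10
Step 9: PC=10 exec 'ADD C, 1'. After: A=-2 B=7 C=5 D=3 ZF=0 PC=11
Step 10: PC=11 exec 'ADD A, 5'. After: A=3 B=7 C=5 D=3 ZF=0 PC=12
Step 11: PC=12 exec 'ADD C, 4'. After: A=3 B=7 C=9 D=3 ZF=0 PC=13
Step 12: PC=13 exec 'HALT'. After: A=3 B=7 C=9 D=3 ZF=0 PC=13 HALTED
Total instructions executed: 12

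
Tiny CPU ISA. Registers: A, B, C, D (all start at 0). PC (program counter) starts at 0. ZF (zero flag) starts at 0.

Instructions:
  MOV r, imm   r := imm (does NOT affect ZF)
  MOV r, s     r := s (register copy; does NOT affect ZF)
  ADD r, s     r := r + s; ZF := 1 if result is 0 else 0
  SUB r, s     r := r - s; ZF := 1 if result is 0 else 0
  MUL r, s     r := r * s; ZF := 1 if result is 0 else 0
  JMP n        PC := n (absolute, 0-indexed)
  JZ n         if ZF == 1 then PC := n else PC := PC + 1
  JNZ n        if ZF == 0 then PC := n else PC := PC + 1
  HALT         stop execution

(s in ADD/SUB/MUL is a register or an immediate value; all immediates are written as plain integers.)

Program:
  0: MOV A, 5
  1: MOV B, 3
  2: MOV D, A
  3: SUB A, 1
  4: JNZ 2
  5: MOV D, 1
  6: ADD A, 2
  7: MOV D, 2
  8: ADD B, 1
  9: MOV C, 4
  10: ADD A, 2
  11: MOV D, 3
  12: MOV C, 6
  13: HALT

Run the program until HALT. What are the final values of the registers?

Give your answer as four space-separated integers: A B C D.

Step 1: PC=0 exec 'MOV A, 5'. After: A=5 B=0 C=0 D=0 ZF=0 PC=1
Step 2: PC=1 exec 'MOV B, 3'. After: A=5 B=3 C=0 D=0 ZF=0 PC=2
Step 3: PC=2 exec 'MOV D, A'. After: A=5 B=3 C=0 D=5 ZF=0 PC=3
Step 4: PC=3 exec 'SUB A, 1'. After: A=4 B=3 C=0 D=5 ZF=0 PC=4
Step 5: PC=4 exec 'JNZ 2'. After: A=4 B=3 C=0 D=5 ZF=0 PC=2
Step 6: PC=2 exec 'MOV D, A'. After: A=4 B=3 C=0 D=4 ZF=0 PC=3
Step 7: PC=3 exec 'SUB A, 1'. After: A=3 B=3 C=0 D=4 ZF=0 PC=4
Step 8: PC=4 exec 'JNZ 2'. After: A=3 B=3 C=0 D=4 ZF=0 PC=2
Step 9: PC=2 exec 'MOV D, A'. After: A=3 B=3 C=0 D=3 ZF=0 PC=3
Step 10: PC=3 exec 'SUB A, 1'. After: A=2 B=3 C=0 D=3 ZF=0 PC=4
Step 11: PC=4 exec 'JNZ 2'. After: A=2 B=3 C=0 D=3 ZF=0 PC=2
Step 12: PC=2 exec 'MOV D, A'. After: A=2 B=3 C=0 D=2 ZF=0 PC=3
Step 13: PC=3 exec 'SUB A, 1'. After: A=1 B=3 C=0 D=2 ZF=0 PC=4
Step 14: PC=4 exec 'JNZ 2'. After: A=1 B=3 C=0 D=2 ZF=0 PC=2
Step 15: PC=2 exec 'MOV D, A'. After: A=1 B=3 C=0 D=1 ZF=0 PC=3
Step 16: PC=3 exec 'SUB A, 1'. After: A=0 B=3 C=0 D=1 ZF=1 PC=4
Step 17: PC=4 exec 'JNZ 2'. After: A=0 B=3 C=0 D=1 ZF=1 PC=5
Step 18: PC=5 exec 'MOV D, 1'. After: A=0 B=3 C=0 D=1 ZF=1 PC=6
Step 19: PC=6 exec 'ADD A, 2'. After: A=2 B=3 C=0 D=1 ZF=0 PC=7
Step 20: PC=7 exec 'MOV D, 2'. After: A=2 B=3 C=0 D=2 ZF=0 PC=8
Step 21: PC=8 exec 'ADD B, 1'. After: A=2 B=4 C=0 D=2 ZF=0 PC=9
Step 22: PC=9 exec 'MOV C, 4'. After: A=2 B=4 C=4 D=2 ZF=0 PC=10
Step 23: PC=10 exec 'ADD A, 2'. After: A=4 B=4 C=4 D=2 ZF=0 PC=11
Step 24: PC=11 exec 'MOV D, 3'. After: A=4 B=4 C=4 D=3 ZF=0 PC=12
Step 25: PC=12 exec 'MOV C, 6'. After: A=4 B=4 C=6 D=3 ZF=0 PC=13
Step 26: PC=13 exec 'HALT'. After: A=4 B=4 C=6 D=3 ZF=0 PC=13 HALTED

Answer: 4 4 6 3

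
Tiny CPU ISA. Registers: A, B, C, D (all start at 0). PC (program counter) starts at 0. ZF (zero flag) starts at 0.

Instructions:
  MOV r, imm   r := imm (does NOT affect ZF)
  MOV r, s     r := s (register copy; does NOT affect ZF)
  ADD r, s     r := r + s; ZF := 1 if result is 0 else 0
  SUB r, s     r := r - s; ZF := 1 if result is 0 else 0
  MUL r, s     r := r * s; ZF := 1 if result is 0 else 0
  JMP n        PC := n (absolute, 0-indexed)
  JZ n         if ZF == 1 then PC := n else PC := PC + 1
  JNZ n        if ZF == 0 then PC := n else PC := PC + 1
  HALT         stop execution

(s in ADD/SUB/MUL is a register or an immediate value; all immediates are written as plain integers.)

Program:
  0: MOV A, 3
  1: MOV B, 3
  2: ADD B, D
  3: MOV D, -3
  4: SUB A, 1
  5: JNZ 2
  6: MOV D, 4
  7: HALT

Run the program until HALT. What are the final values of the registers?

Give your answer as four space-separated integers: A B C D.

Step 1: PC=0 exec 'MOV A, 3'. After: A=3 B=0 C=0 D=0 ZF=0 PC=1
Step 2: PC=1 exec 'MOV B, 3'. After: A=3 B=3 C=0 D=0 ZF=0 PC=2
Step 3: PC=2 exec 'ADD B, D'. After: A=3 B=3 C=0 D=0 ZF=0 PC=3
Step 4: PC=3 exec 'MOV D, -3'. After: A=3 B=3 C=0 D=-3 ZF=0 PC=4
Step 5: PC=4 exec 'SUB A, 1'. After: A=2 B=3 C=0 D=-3 ZF=0 PC=5
Step 6: PC=5 exec 'JNZ 2'. After: A=2 B=3 C=0 D=-3 ZF=0 PC=2
Step 7: PC=2 exec 'ADD B, D'. After: A=2 B=0 C=0 D=-3 ZF=1 PC=3
Step 8: PC=3 exec 'MOV D, -3'. After: A=2 B=0 C=0 D=-3 ZF=1 PC=4
Step 9: PC=4 exec 'SUB A, 1'. After: A=1 B=0 C=0 D=-3 ZF=0 PC=5
Step 10: PC=5 exec 'JNZ 2'. After: A=1 B=0 C=0 D=-3 ZF=0 PC=2
Step 11: PC=2 exec 'ADD B, D'. After: A=1 B=-3 C=0 D=-3 ZF=0 PC=3
Step 12: PC=3 exec 'MOV D, -3'. After: A=1 B=-3 C=0 D=-3 ZF=0 PC=4
Step 13: PC=4 exec 'SUB A, 1'. After: A=0 B=-3 C=0 D=-3 ZF=1 PC=5
Step 14: PC=5 exec 'JNZ 2'. After: A=0 B=-3 C=0 D=-3 ZF=1 PC=6
Step 15: PC=6 exec 'MOV D, 4'. After: A=0 B=-3 C=0 D=4 ZF=1 PC=7
Step 16: PC=7 exec 'HALT'. After: A=0 B=-3 C=0 D=4 ZF=1 PC=7 HALTED

Answer: 0 -3 0 4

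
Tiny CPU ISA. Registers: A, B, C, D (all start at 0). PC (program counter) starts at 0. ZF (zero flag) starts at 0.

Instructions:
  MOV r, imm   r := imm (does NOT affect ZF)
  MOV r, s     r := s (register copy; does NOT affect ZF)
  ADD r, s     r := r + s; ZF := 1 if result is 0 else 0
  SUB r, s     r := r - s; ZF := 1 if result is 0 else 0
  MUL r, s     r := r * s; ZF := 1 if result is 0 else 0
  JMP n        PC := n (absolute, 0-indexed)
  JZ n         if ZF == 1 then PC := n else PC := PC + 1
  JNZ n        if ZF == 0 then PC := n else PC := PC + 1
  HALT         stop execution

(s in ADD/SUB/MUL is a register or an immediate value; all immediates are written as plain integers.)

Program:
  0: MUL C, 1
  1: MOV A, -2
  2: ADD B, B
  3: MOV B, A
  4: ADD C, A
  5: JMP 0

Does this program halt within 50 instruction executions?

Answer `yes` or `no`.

Step 1: PC=0 exec 'MUL C, 1'. After: A=0 B=0 C=0 D=0 ZF=1 PC=1
Step 2: PC=1 exec 'MOV A, -2'. After: A=-2 B=0 C=0 D=0 ZF=1 PC=2
Step 3: PC=2 exec 'ADD B, B'. After: A=-2 B=0 C=0 D=0 ZF=1 PC=3
Step 4: PC=3 exec 'MOV B, A'. After: A=-2 B=-2 C=0 D=0 ZF=1 PC=4
Step 5: PC=4 exec 'ADD C, A'. After: A=-2 B=-2 C=-2 D=0 ZF=0 PC=5
Step 6: PC=5 exec 'JMP 0'. After: A=-2 B=-2 C=-2 D=0 ZF=0 PC=0
Step 7: PC=0 exec 'MUL C, 1'. After: A=-2 B=-2 C=-2 D=0 ZF=0 PC=1
Step 8: PC=1 exec 'MOV A, -2'. After: A=-2 B=-2 C=-2 D=0 ZF=0 PC=2
Step 9: PC=2 exec 'ADD B, B'. After: A=-2 B=-4 C=-2 D=0 ZF=0 PC=3
Step 10: PC=3 exec 'MOV B, A'. After: A=-2 B=-2 C=-2 D=0 ZF=0 PC=4
Step 11: PC=4 exec 'ADD C, A'. After: A=-2 B=-2 C=-4 D=0 ZF=0 PC=5
Step 12: PC=5 exec 'JMP 0'. After: A=-2 B=-2 C=-4 D=0 ZF=0 PC=0
Step 13: PC=0 exec 'MUL C, 1'. After: A=-2 B=-2 C=-4 D=0 ZF=0 PC=1
Step 14: PC=1 exec 'MOV A, -2'. After: A=-2 B=-2 C=-4 D=0 ZF=0 PC=2
Step 15: PC=2 exec 'ADD B, B'. After: A=-2 B=-4 C=-4 D=0 ZF=0 PC=3
After 50 steps: not halted. PC revisits the same instructions with no path to HALT; will never halt.

Answer: no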